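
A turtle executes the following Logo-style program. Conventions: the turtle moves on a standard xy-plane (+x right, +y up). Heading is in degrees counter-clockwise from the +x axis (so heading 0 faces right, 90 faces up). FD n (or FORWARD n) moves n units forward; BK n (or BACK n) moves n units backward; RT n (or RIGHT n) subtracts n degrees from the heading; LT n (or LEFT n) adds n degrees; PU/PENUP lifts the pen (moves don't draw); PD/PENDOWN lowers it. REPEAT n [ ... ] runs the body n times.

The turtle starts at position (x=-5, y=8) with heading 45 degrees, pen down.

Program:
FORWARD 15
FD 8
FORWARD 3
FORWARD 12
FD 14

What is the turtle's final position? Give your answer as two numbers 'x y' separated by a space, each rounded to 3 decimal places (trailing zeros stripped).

Executing turtle program step by step:
Start: pos=(-5,8), heading=45, pen down
FD 15: (-5,8) -> (5.607,18.607) [heading=45, draw]
FD 8: (5.607,18.607) -> (11.263,24.263) [heading=45, draw]
FD 3: (11.263,24.263) -> (13.385,26.385) [heading=45, draw]
FD 12: (13.385,26.385) -> (21.87,34.87) [heading=45, draw]
FD 14: (21.87,34.87) -> (31.77,44.77) [heading=45, draw]
Final: pos=(31.77,44.77), heading=45, 5 segment(s) drawn

Answer: 31.77 44.77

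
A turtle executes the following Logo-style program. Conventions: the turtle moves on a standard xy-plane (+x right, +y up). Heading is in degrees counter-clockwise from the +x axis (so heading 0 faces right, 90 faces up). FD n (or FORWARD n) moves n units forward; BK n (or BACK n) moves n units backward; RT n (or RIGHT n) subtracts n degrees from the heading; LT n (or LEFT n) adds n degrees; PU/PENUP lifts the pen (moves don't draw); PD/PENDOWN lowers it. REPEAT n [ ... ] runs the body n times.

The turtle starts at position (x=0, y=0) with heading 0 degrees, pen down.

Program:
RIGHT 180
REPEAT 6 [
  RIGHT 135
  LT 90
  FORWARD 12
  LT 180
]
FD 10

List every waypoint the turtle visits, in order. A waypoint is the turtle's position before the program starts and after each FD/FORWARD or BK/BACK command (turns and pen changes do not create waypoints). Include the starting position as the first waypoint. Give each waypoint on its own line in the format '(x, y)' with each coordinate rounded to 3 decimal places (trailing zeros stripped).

Answer: (0, 0)
(-8.485, 8.485)
(-8.485, -3.515)
(0, 4.971)
(-12, 4.971)
(-3.515, -3.515)
(-3.515, 8.485)
(-3.515, -1.515)

Derivation:
Executing turtle program step by step:
Start: pos=(0,0), heading=0, pen down
RT 180: heading 0 -> 180
REPEAT 6 [
  -- iteration 1/6 --
  RT 135: heading 180 -> 45
  LT 90: heading 45 -> 135
  FD 12: (0,0) -> (-8.485,8.485) [heading=135, draw]
  LT 180: heading 135 -> 315
  -- iteration 2/6 --
  RT 135: heading 315 -> 180
  LT 90: heading 180 -> 270
  FD 12: (-8.485,8.485) -> (-8.485,-3.515) [heading=270, draw]
  LT 180: heading 270 -> 90
  -- iteration 3/6 --
  RT 135: heading 90 -> 315
  LT 90: heading 315 -> 45
  FD 12: (-8.485,-3.515) -> (0,4.971) [heading=45, draw]
  LT 180: heading 45 -> 225
  -- iteration 4/6 --
  RT 135: heading 225 -> 90
  LT 90: heading 90 -> 180
  FD 12: (0,4.971) -> (-12,4.971) [heading=180, draw]
  LT 180: heading 180 -> 0
  -- iteration 5/6 --
  RT 135: heading 0 -> 225
  LT 90: heading 225 -> 315
  FD 12: (-12,4.971) -> (-3.515,-3.515) [heading=315, draw]
  LT 180: heading 315 -> 135
  -- iteration 6/6 --
  RT 135: heading 135 -> 0
  LT 90: heading 0 -> 90
  FD 12: (-3.515,-3.515) -> (-3.515,8.485) [heading=90, draw]
  LT 180: heading 90 -> 270
]
FD 10: (-3.515,8.485) -> (-3.515,-1.515) [heading=270, draw]
Final: pos=(-3.515,-1.515), heading=270, 7 segment(s) drawn
Waypoints (8 total):
(0, 0)
(-8.485, 8.485)
(-8.485, -3.515)
(0, 4.971)
(-12, 4.971)
(-3.515, -3.515)
(-3.515, 8.485)
(-3.515, -1.515)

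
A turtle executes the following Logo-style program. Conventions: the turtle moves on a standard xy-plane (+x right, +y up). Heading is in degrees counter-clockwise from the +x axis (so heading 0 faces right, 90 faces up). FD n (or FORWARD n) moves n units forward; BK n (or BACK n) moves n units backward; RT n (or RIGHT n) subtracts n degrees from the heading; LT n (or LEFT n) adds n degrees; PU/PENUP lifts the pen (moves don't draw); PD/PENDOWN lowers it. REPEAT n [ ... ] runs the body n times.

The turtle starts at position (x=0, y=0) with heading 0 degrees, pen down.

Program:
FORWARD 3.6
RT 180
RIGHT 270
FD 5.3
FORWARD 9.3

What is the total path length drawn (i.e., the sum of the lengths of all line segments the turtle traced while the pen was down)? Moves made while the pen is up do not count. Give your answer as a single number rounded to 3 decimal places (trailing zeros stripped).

Answer: 18.2

Derivation:
Executing turtle program step by step:
Start: pos=(0,0), heading=0, pen down
FD 3.6: (0,0) -> (3.6,0) [heading=0, draw]
RT 180: heading 0 -> 180
RT 270: heading 180 -> 270
FD 5.3: (3.6,0) -> (3.6,-5.3) [heading=270, draw]
FD 9.3: (3.6,-5.3) -> (3.6,-14.6) [heading=270, draw]
Final: pos=(3.6,-14.6), heading=270, 3 segment(s) drawn

Segment lengths:
  seg 1: (0,0) -> (3.6,0), length = 3.6
  seg 2: (3.6,0) -> (3.6,-5.3), length = 5.3
  seg 3: (3.6,-5.3) -> (3.6,-14.6), length = 9.3
Total = 18.2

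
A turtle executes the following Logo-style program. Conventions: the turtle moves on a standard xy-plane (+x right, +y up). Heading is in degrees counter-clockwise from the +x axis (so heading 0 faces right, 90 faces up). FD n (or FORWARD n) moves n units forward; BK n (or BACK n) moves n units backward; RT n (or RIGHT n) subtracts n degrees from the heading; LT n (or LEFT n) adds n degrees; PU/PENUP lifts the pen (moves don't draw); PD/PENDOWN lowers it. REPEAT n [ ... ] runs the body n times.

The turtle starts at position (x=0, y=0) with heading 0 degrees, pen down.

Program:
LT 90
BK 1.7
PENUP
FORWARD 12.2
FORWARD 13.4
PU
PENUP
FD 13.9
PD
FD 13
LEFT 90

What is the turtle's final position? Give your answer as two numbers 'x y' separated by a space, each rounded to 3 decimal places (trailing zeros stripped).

Executing turtle program step by step:
Start: pos=(0,0), heading=0, pen down
LT 90: heading 0 -> 90
BK 1.7: (0,0) -> (0,-1.7) [heading=90, draw]
PU: pen up
FD 12.2: (0,-1.7) -> (0,10.5) [heading=90, move]
FD 13.4: (0,10.5) -> (0,23.9) [heading=90, move]
PU: pen up
PU: pen up
FD 13.9: (0,23.9) -> (0,37.8) [heading=90, move]
PD: pen down
FD 13: (0,37.8) -> (0,50.8) [heading=90, draw]
LT 90: heading 90 -> 180
Final: pos=(0,50.8), heading=180, 2 segment(s) drawn

Answer: 0 50.8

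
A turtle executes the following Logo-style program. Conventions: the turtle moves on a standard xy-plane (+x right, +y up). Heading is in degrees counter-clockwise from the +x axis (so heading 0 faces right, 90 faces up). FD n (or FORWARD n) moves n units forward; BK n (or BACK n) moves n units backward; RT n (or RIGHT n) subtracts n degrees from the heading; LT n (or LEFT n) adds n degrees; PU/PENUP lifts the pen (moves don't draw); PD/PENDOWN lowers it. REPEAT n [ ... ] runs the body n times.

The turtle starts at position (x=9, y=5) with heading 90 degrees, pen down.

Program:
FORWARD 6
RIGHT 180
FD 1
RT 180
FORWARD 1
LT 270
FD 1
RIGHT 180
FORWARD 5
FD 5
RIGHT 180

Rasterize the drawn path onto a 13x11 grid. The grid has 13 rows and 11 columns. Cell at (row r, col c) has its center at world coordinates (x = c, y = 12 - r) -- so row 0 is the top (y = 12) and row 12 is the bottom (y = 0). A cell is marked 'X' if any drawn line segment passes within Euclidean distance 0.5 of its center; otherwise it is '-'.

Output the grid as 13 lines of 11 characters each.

Segment 0: (9,5) -> (9,11)
Segment 1: (9,11) -> (9,10)
Segment 2: (9,10) -> (9,11)
Segment 3: (9,11) -> (10,11)
Segment 4: (10,11) -> (5,11)
Segment 5: (5,11) -> (0,11)

Answer: -----------
XXXXXXXXXXX
---------X-
---------X-
---------X-
---------X-
---------X-
---------X-
-----------
-----------
-----------
-----------
-----------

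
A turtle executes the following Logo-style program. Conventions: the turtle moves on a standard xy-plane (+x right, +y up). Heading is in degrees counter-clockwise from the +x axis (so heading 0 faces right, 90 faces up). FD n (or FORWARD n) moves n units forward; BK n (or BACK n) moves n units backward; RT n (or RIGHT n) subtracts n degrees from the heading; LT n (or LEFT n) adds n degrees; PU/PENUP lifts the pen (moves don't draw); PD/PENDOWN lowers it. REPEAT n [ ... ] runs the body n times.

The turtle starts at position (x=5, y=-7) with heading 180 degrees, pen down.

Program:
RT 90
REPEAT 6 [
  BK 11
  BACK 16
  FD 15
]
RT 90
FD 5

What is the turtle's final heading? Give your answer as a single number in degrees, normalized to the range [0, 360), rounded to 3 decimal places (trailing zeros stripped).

Answer: 0

Derivation:
Executing turtle program step by step:
Start: pos=(5,-7), heading=180, pen down
RT 90: heading 180 -> 90
REPEAT 6 [
  -- iteration 1/6 --
  BK 11: (5,-7) -> (5,-18) [heading=90, draw]
  BK 16: (5,-18) -> (5,-34) [heading=90, draw]
  FD 15: (5,-34) -> (5,-19) [heading=90, draw]
  -- iteration 2/6 --
  BK 11: (5,-19) -> (5,-30) [heading=90, draw]
  BK 16: (5,-30) -> (5,-46) [heading=90, draw]
  FD 15: (5,-46) -> (5,-31) [heading=90, draw]
  -- iteration 3/6 --
  BK 11: (5,-31) -> (5,-42) [heading=90, draw]
  BK 16: (5,-42) -> (5,-58) [heading=90, draw]
  FD 15: (5,-58) -> (5,-43) [heading=90, draw]
  -- iteration 4/6 --
  BK 11: (5,-43) -> (5,-54) [heading=90, draw]
  BK 16: (5,-54) -> (5,-70) [heading=90, draw]
  FD 15: (5,-70) -> (5,-55) [heading=90, draw]
  -- iteration 5/6 --
  BK 11: (5,-55) -> (5,-66) [heading=90, draw]
  BK 16: (5,-66) -> (5,-82) [heading=90, draw]
  FD 15: (5,-82) -> (5,-67) [heading=90, draw]
  -- iteration 6/6 --
  BK 11: (5,-67) -> (5,-78) [heading=90, draw]
  BK 16: (5,-78) -> (5,-94) [heading=90, draw]
  FD 15: (5,-94) -> (5,-79) [heading=90, draw]
]
RT 90: heading 90 -> 0
FD 5: (5,-79) -> (10,-79) [heading=0, draw]
Final: pos=(10,-79), heading=0, 19 segment(s) drawn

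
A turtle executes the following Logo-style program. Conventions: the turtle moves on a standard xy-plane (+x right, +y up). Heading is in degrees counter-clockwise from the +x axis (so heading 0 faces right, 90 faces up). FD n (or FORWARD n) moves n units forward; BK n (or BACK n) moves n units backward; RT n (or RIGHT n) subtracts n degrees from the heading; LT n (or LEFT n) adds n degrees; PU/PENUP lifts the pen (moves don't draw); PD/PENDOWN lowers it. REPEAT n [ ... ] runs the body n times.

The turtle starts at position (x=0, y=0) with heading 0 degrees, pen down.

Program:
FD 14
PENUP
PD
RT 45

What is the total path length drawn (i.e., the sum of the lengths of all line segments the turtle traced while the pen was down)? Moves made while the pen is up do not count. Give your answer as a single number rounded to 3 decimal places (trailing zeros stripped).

Executing turtle program step by step:
Start: pos=(0,0), heading=0, pen down
FD 14: (0,0) -> (14,0) [heading=0, draw]
PU: pen up
PD: pen down
RT 45: heading 0 -> 315
Final: pos=(14,0), heading=315, 1 segment(s) drawn

Segment lengths:
  seg 1: (0,0) -> (14,0), length = 14
Total = 14

Answer: 14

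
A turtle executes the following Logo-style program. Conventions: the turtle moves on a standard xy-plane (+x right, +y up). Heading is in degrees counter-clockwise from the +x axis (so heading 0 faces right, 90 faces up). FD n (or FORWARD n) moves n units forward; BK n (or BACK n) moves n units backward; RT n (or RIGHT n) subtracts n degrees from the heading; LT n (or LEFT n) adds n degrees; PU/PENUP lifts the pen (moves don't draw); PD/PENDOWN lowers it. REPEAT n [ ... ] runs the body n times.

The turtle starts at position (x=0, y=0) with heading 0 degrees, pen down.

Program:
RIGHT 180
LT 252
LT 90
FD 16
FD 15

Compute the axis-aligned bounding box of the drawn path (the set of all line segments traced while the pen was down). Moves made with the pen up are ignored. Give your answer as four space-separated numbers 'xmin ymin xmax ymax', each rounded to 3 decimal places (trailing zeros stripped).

Executing turtle program step by step:
Start: pos=(0,0), heading=0, pen down
RT 180: heading 0 -> 180
LT 252: heading 180 -> 72
LT 90: heading 72 -> 162
FD 16: (0,0) -> (-15.217,4.944) [heading=162, draw]
FD 15: (-15.217,4.944) -> (-29.483,9.58) [heading=162, draw]
Final: pos=(-29.483,9.58), heading=162, 2 segment(s) drawn

Segment endpoints: x in {-29.483, -15.217, 0}, y in {0, 4.944, 9.58}
xmin=-29.483, ymin=0, xmax=0, ymax=9.58

Answer: -29.483 0 0 9.58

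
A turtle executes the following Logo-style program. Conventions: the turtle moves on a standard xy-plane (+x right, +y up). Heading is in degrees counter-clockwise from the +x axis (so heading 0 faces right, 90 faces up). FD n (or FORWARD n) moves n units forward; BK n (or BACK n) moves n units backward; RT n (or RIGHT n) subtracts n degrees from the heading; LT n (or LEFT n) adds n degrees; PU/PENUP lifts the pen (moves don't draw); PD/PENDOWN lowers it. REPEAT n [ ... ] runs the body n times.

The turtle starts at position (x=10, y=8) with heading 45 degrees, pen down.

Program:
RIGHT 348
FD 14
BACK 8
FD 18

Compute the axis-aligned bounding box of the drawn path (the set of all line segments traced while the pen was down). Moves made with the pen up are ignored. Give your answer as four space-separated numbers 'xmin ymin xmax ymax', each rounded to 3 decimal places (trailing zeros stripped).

Answer: 10 8 23.071 28.128

Derivation:
Executing turtle program step by step:
Start: pos=(10,8), heading=45, pen down
RT 348: heading 45 -> 57
FD 14: (10,8) -> (17.625,19.741) [heading=57, draw]
BK 8: (17.625,19.741) -> (13.268,13.032) [heading=57, draw]
FD 18: (13.268,13.032) -> (23.071,28.128) [heading=57, draw]
Final: pos=(23.071,28.128), heading=57, 3 segment(s) drawn

Segment endpoints: x in {10, 13.268, 17.625, 23.071}, y in {8, 13.032, 19.741, 28.128}
xmin=10, ymin=8, xmax=23.071, ymax=28.128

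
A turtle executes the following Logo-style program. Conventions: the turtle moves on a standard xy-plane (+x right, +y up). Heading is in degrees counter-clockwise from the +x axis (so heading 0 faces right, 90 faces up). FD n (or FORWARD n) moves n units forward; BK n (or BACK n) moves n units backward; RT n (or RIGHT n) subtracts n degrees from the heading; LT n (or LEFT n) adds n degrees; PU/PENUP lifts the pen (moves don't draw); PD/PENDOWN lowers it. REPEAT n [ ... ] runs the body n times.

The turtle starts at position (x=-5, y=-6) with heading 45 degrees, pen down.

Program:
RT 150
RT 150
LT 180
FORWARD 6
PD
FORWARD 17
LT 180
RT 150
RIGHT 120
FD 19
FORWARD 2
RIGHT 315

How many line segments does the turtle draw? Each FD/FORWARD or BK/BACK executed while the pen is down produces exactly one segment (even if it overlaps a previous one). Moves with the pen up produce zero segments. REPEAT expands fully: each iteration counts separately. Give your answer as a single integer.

Executing turtle program step by step:
Start: pos=(-5,-6), heading=45, pen down
RT 150: heading 45 -> 255
RT 150: heading 255 -> 105
LT 180: heading 105 -> 285
FD 6: (-5,-6) -> (-3.447,-11.796) [heading=285, draw]
PD: pen down
FD 17: (-3.447,-11.796) -> (0.953,-28.216) [heading=285, draw]
LT 180: heading 285 -> 105
RT 150: heading 105 -> 315
RT 120: heading 315 -> 195
FD 19: (0.953,-28.216) -> (-17.4,-33.134) [heading=195, draw]
FD 2: (-17.4,-33.134) -> (-19.332,-33.651) [heading=195, draw]
RT 315: heading 195 -> 240
Final: pos=(-19.332,-33.651), heading=240, 4 segment(s) drawn
Segments drawn: 4

Answer: 4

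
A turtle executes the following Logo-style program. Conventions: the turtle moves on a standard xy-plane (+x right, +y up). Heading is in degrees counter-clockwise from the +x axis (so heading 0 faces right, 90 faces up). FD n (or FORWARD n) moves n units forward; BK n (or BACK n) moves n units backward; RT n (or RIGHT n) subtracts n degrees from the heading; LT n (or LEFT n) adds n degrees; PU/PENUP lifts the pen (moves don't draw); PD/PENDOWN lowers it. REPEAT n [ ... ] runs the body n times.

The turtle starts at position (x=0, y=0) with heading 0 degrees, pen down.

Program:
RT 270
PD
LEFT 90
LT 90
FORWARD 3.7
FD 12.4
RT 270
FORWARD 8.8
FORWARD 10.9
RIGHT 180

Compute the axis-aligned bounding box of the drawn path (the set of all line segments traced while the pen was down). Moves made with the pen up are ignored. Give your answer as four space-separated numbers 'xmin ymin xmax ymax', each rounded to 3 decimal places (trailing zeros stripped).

Answer: 0 -16.1 19.7 0

Derivation:
Executing turtle program step by step:
Start: pos=(0,0), heading=0, pen down
RT 270: heading 0 -> 90
PD: pen down
LT 90: heading 90 -> 180
LT 90: heading 180 -> 270
FD 3.7: (0,0) -> (0,-3.7) [heading=270, draw]
FD 12.4: (0,-3.7) -> (0,-16.1) [heading=270, draw]
RT 270: heading 270 -> 0
FD 8.8: (0,-16.1) -> (8.8,-16.1) [heading=0, draw]
FD 10.9: (8.8,-16.1) -> (19.7,-16.1) [heading=0, draw]
RT 180: heading 0 -> 180
Final: pos=(19.7,-16.1), heading=180, 4 segment(s) drawn

Segment endpoints: x in {0, 0, 0, 8.8, 19.7}, y in {-16.1, -16.1, -16.1, -3.7, 0}
xmin=0, ymin=-16.1, xmax=19.7, ymax=0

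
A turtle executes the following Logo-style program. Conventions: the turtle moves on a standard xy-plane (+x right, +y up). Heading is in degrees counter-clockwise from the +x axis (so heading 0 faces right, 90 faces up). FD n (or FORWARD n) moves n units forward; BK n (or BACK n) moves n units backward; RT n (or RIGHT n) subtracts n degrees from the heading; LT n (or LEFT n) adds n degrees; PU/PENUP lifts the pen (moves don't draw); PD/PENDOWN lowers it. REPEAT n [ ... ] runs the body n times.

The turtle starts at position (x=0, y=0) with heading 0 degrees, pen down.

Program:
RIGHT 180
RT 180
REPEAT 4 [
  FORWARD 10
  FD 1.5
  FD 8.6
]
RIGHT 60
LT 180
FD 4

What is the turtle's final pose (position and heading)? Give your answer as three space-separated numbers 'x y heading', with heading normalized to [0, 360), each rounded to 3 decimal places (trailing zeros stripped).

Answer: 78.4 3.464 120

Derivation:
Executing turtle program step by step:
Start: pos=(0,0), heading=0, pen down
RT 180: heading 0 -> 180
RT 180: heading 180 -> 0
REPEAT 4 [
  -- iteration 1/4 --
  FD 10: (0,0) -> (10,0) [heading=0, draw]
  FD 1.5: (10,0) -> (11.5,0) [heading=0, draw]
  FD 8.6: (11.5,0) -> (20.1,0) [heading=0, draw]
  -- iteration 2/4 --
  FD 10: (20.1,0) -> (30.1,0) [heading=0, draw]
  FD 1.5: (30.1,0) -> (31.6,0) [heading=0, draw]
  FD 8.6: (31.6,0) -> (40.2,0) [heading=0, draw]
  -- iteration 3/4 --
  FD 10: (40.2,0) -> (50.2,0) [heading=0, draw]
  FD 1.5: (50.2,0) -> (51.7,0) [heading=0, draw]
  FD 8.6: (51.7,0) -> (60.3,0) [heading=0, draw]
  -- iteration 4/4 --
  FD 10: (60.3,0) -> (70.3,0) [heading=0, draw]
  FD 1.5: (70.3,0) -> (71.8,0) [heading=0, draw]
  FD 8.6: (71.8,0) -> (80.4,0) [heading=0, draw]
]
RT 60: heading 0 -> 300
LT 180: heading 300 -> 120
FD 4: (80.4,0) -> (78.4,3.464) [heading=120, draw]
Final: pos=(78.4,3.464), heading=120, 13 segment(s) drawn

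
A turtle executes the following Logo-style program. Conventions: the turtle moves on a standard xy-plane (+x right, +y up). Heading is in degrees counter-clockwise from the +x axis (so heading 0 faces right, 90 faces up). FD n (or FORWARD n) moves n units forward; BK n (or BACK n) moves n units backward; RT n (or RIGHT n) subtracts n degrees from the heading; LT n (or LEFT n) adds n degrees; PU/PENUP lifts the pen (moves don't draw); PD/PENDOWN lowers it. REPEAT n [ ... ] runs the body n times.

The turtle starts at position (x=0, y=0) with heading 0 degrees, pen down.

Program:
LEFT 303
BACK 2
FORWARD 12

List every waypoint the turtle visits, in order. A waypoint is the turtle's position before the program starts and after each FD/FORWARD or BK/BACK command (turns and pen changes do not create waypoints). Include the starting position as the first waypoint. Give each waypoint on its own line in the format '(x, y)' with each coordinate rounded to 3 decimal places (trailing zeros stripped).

Answer: (0, 0)
(-1.089, 1.677)
(5.446, -8.387)

Derivation:
Executing turtle program step by step:
Start: pos=(0,0), heading=0, pen down
LT 303: heading 0 -> 303
BK 2: (0,0) -> (-1.089,1.677) [heading=303, draw]
FD 12: (-1.089,1.677) -> (5.446,-8.387) [heading=303, draw]
Final: pos=(5.446,-8.387), heading=303, 2 segment(s) drawn
Waypoints (3 total):
(0, 0)
(-1.089, 1.677)
(5.446, -8.387)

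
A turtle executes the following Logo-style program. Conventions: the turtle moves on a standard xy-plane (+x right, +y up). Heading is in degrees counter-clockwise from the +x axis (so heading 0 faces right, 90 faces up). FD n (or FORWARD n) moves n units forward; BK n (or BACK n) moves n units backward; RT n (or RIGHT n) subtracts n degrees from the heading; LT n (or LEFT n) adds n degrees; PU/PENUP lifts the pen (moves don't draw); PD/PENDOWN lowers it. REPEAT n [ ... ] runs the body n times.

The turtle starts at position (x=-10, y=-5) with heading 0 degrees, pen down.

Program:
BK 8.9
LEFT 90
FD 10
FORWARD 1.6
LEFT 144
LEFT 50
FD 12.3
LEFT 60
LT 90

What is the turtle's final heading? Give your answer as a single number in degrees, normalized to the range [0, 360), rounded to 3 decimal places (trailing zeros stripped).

Answer: 74

Derivation:
Executing turtle program step by step:
Start: pos=(-10,-5), heading=0, pen down
BK 8.9: (-10,-5) -> (-18.9,-5) [heading=0, draw]
LT 90: heading 0 -> 90
FD 10: (-18.9,-5) -> (-18.9,5) [heading=90, draw]
FD 1.6: (-18.9,5) -> (-18.9,6.6) [heading=90, draw]
LT 144: heading 90 -> 234
LT 50: heading 234 -> 284
FD 12.3: (-18.9,6.6) -> (-15.924,-5.335) [heading=284, draw]
LT 60: heading 284 -> 344
LT 90: heading 344 -> 74
Final: pos=(-15.924,-5.335), heading=74, 4 segment(s) drawn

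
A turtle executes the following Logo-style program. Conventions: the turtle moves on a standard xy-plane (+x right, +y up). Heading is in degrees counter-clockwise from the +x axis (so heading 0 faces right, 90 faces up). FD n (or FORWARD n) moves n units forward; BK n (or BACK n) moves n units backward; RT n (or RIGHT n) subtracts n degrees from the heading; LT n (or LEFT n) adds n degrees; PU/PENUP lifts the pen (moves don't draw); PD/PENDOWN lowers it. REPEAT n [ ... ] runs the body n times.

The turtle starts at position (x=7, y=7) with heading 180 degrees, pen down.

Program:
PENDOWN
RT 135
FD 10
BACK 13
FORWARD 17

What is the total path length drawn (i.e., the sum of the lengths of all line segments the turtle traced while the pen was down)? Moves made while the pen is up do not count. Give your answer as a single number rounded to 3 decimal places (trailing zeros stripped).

Answer: 40

Derivation:
Executing turtle program step by step:
Start: pos=(7,7), heading=180, pen down
PD: pen down
RT 135: heading 180 -> 45
FD 10: (7,7) -> (14.071,14.071) [heading=45, draw]
BK 13: (14.071,14.071) -> (4.879,4.879) [heading=45, draw]
FD 17: (4.879,4.879) -> (16.899,16.899) [heading=45, draw]
Final: pos=(16.899,16.899), heading=45, 3 segment(s) drawn

Segment lengths:
  seg 1: (7,7) -> (14.071,14.071), length = 10
  seg 2: (14.071,14.071) -> (4.879,4.879), length = 13
  seg 3: (4.879,4.879) -> (16.899,16.899), length = 17
Total = 40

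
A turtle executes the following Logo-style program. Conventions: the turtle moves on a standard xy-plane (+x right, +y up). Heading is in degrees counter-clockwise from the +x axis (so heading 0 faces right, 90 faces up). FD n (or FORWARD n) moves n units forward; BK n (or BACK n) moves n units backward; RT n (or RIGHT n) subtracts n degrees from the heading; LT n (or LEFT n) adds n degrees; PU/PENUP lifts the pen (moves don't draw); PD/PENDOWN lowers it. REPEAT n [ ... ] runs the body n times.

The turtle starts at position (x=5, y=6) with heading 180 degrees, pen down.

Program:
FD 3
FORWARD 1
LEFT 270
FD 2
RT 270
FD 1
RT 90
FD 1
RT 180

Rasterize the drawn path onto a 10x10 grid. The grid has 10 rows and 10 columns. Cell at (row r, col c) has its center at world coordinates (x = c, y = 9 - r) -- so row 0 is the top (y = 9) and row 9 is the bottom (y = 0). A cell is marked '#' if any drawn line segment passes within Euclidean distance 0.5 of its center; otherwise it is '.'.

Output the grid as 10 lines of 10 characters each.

Answer: #.........
##........
.#........
.#####....
..........
..........
..........
..........
..........
..........

Derivation:
Segment 0: (5,6) -> (2,6)
Segment 1: (2,6) -> (1,6)
Segment 2: (1,6) -> (1,8)
Segment 3: (1,8) -> (0,8)
Segment 4: (0,8) -> (0,9)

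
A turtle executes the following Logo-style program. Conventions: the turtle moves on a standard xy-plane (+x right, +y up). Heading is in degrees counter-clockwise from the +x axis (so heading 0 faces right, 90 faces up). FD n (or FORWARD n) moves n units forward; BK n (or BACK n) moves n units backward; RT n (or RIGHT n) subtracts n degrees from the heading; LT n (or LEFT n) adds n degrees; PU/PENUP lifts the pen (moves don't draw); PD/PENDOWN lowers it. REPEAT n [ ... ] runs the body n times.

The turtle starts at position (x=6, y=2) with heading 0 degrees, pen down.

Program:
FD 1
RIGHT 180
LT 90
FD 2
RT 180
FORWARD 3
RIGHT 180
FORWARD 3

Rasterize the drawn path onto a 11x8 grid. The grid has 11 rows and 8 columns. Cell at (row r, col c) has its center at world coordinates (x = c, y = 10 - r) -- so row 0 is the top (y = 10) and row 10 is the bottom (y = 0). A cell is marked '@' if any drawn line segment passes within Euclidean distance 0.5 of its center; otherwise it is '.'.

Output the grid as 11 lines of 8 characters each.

Segment 0: (6,2) -> (7,2)
Segment 1: (7,2) -> (7,0)
Segment 2: (7,0) -> (7,3)
Segment 3: (7,3) -> (7,0)

Answer: ........
........
........
........
........
........
........
.......@
......@@
.......@
.......@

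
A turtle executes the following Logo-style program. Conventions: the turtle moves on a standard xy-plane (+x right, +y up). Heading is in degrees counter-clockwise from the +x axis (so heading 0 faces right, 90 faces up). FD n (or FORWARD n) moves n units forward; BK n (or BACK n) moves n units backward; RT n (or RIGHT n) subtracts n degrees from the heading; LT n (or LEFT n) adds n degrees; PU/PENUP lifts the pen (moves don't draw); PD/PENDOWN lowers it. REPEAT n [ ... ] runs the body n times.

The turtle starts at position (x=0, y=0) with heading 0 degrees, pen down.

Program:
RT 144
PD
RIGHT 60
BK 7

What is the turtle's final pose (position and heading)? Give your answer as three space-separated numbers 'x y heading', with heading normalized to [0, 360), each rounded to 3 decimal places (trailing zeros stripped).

Executing turtle program step by step:
Start: pos=(0,0), heading=0, pen down
RT 144: heading 0 -> 216
PD: pen down
RT 60: heading 216 -> 156
BK 7: (0,0) -> (6.395,-2.847) [heading=156, draw]
Final: pos=(6.395,-2.847), heading=156, 1 segment(s) drawn

Answer: 6.395 -2.847 156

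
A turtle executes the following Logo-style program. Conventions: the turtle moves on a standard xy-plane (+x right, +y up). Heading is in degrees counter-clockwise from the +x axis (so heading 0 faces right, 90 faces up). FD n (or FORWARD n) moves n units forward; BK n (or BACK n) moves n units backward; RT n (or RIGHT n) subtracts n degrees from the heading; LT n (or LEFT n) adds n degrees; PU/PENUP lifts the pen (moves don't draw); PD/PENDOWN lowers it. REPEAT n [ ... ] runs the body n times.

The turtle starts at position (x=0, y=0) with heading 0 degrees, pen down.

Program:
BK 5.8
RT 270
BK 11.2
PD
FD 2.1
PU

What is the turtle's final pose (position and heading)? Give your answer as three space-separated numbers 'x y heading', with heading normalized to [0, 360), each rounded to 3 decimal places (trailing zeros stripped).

Executing turtle program step by step:
Start: pos=(0,0), heading=0, pen down
BK 5.8: (0,0) -> (-5.8,0) [heading=0, draw]
RT 270: heading 0 -> 90
BK 11.2: (-5.8,0) -> (-5.8,-11.2) [heading=90, draw]
PD: pen down
FD 2.1: (-5.8,-11.2) -> (-5.8,-9.1) [heading=90, draw]
PU: pen up
Final: pos=(-5.8,-9.1), heading=90, 3 segment(s) drawn

Answer: -5.8 -9.1 90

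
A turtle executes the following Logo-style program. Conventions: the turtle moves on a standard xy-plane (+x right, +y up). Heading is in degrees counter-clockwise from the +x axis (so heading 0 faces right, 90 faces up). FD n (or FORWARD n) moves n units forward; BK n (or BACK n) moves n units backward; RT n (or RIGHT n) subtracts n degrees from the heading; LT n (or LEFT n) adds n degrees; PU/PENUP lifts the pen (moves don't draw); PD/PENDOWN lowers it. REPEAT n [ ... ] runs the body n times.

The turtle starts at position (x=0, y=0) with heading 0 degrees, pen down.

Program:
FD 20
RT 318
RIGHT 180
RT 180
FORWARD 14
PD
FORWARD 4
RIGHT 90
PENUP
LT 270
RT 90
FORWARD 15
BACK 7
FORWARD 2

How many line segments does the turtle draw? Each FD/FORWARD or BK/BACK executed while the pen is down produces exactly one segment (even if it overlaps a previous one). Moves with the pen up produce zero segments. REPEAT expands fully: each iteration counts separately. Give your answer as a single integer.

Executing turtle program step by step:
Start: pos=(0,0), heading=0, pen down
FD 20: (0,0) -> (20,0) [heading=0, draw]
RT 318: heading 0 -> 42
RT 180: heading 42 -> 222
RT 180: heading 222 -> 42
FD 14: (20,0) -> (30.404,9.368) [heading=42, draw]
PD: pen down
FD 4: (30.404,9.368) -> (33.377,12.044) [heading=42, draw]
RT 90: heading 42 -> 312
PU: pen up
LT 270: heading 312 -> 222
RT 90: heading 222 -> 132
FD 15: (33.377,12.044) -> (23.34,23.192) [heading=132, move]
BK 7: (23.34,23.192) -> (28.024,17.99) [heading=132, move]
FD 2: (28.024,17.99) -> (26.685,19.476) [heading=132, move]
Final: pos=(26.685,19.476), heading=132, 3 segment(s) drawn
Segments drawn: 3

Answer: 3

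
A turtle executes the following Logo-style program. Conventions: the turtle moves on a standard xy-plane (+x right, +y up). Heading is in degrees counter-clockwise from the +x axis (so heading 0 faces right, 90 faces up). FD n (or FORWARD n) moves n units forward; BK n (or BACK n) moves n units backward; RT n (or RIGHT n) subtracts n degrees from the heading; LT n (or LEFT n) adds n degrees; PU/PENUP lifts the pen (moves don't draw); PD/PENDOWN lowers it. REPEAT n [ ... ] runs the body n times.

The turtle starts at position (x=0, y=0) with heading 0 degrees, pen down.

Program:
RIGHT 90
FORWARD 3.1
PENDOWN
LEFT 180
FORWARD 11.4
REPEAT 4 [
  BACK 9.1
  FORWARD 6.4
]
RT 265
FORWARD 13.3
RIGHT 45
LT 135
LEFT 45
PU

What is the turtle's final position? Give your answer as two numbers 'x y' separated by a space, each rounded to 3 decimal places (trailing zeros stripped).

Answer: -13.249 -3.659

Derivation:
Executing turtle program step by step:
Start: pos=(0,0), heading=0, pen down
RT 90: heading 0 -> 270
FD 3.1: (0,0) -> (0,-3.1) [heading=270, draw]
PD: pen down
LT 180: heading 270 -> 90
FD 11.4: (0,-3.1) -> (0,8.3) [heading=90, draw]
REPEAT 4 [
  -- iteration 1/4 --
  BK 9.1: (0,8.3) -> (0,-0.8) [heading=90, draw]
  FD 6.4: (0,-0.8) -> (0,5.6) [heading=90, draw]
  -- iteration 2/4 --
  BK 9.1: (0,5.6) -> (0,-3.5) [heading=90, draw]
  FD 6.4: (0,-3.5) -> (0,2.9) [heading=90, draw]
  -- iteration 3/4 --
  BK 9.1: (0,2.9) -> (0,-6.2) [heading=90, draw]
  FD 6.4: (0,-6.2) -> (0,0.2) [heading=90, draw]
  -- iteration 4/4 --
  BK 9.1: (0,0.2) -> (0,-8.9) [heading=90, draw]
  FD 6.4: (0,-8.9) -> (0,-2.5) [heading=90, draw]
]
RT 265: heading 90 -> 185
FD 13.3: (0,-2.5) -> (-13.249,-3.659) [heading=185, draw]
RT 45: heading 185 -> 140
LT 135: heading 140 -> 275
LT 45: heading 275 -> 320
PU: pen up
Final: pos=(-13.249,-3.659), heading=320, 11 segment(s) drawn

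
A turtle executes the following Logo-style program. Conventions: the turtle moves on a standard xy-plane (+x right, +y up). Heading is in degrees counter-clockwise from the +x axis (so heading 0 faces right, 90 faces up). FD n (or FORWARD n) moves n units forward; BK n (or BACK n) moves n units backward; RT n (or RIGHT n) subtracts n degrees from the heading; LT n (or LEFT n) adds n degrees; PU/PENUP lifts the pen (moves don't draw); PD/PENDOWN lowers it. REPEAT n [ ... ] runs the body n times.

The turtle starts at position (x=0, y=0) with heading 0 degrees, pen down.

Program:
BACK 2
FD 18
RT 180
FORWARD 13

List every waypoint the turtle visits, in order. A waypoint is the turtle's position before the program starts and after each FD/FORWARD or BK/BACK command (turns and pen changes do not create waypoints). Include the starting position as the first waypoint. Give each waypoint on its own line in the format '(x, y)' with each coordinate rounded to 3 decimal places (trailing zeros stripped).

Answer: (0, 0)
(-2, 0)
(16, 0)
(3, 0)

Derivation:
Executing turtle program step by step:
Start: pos=(0,0), heading=0, pen down
BK 2: (0,0) -> (-2,0) [heading=0, draw]
FD 18: (-2,0) -> (16,0) [heading=0, draw]
RT 180: heading 0 -> 180
FD 13: (16,0) -> (3,0) [heading=180, draw]
Final: pos=(3,0), heading=180, 3 segment(s) drawn
Waypoints (4 total):
(0, 0)
(-2, 0)
(16, 0)
(3, 0)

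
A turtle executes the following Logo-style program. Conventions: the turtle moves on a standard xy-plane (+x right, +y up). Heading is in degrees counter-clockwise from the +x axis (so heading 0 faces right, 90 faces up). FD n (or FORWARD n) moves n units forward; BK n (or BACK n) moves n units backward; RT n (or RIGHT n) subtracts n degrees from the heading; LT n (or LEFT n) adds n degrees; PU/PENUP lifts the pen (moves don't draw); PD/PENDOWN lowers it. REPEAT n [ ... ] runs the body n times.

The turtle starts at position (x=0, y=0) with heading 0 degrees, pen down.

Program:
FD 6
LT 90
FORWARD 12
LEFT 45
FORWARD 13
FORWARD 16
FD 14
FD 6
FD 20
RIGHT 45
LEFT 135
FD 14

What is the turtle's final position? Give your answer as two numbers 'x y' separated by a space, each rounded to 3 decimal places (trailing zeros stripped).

Executing turtle program step by step:
Start: pos=(0,0), heading=0, pen down
FD 6: (0,0) -> (6,0) [heading=0, draw]
LT 90: heading 0 -> 90
FD 12: (6,0) -> (6,12) [heading=90, draw]
LT 45: heading 90 -> 135
FD 13: (6,12) -> (-3.192,21.192) [heading=135, draw]
FD 16: (-3.192,21.192) -> (-14.506,32.506) [heading=135, draw]
FD 14: (-14.506,32.506) -> (-24.406,42.406) [heading=135, draw]
FD 6: (-24.406,42.406) -> (-28.648,46.648) [heading=135, draw]
FD 20: (-28.648,46.648) -> (-42.79,60.79) [heading=135, draw]
RT 45: heading 135 -> 90
LT 135: heading 90 -> 225
FD 14: (-42.79,60.79) -> (-52.69,50.891) [heading=225, draw]
Final: pos=(-52.69,50.891), heading=225, 8 segment(s) drawn

Answer: -52.69 50.891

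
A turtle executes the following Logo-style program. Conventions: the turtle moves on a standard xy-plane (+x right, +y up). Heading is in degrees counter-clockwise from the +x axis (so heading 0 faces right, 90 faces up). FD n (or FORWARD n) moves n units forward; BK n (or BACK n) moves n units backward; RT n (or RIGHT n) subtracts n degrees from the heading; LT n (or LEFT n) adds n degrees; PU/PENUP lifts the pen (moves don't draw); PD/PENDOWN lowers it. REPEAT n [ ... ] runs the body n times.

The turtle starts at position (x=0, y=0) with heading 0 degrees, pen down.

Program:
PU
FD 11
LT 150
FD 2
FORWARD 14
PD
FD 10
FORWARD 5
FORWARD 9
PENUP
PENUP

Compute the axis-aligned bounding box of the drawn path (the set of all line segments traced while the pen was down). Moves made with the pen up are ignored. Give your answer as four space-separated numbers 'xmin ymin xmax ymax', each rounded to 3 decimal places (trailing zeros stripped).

Executing turtle program step by step:
Start: pos=(0,0), heading=0, pen down
PU: pen up
FD 11: (0,0) -> (11,0) [heading=0, move]
LT 150: heading 0 -> 150
FD 2: (11,0) -> (9.268,1) [heading=150, move]
FD 14: (9.268,1) -> (-2.856,8) [heading=150, move]
PD: pen down
FD 10: (-2.856,8) -> (-11.517,13) [heading=150, draw]
FD 5: (-11.517,13) -> (-15.847,15.5) [heading=150, draw]
FD 9: (-15.847,15.5) -> (-23.641,20) [heading=150, draw]
PU: pen up
PU: pen up
Final: pos=(-23.641,20), heading=150, 3 segment(s) drawn

Segment endpoints: x in {-23.641, -15.847, -11.517, -2.856}, y in {8, 13, 15.5, 20}
xmin=-23.641, ymin=8, xmax=-2.856, ymax=20

Answer: -23.641 8 -2.856 20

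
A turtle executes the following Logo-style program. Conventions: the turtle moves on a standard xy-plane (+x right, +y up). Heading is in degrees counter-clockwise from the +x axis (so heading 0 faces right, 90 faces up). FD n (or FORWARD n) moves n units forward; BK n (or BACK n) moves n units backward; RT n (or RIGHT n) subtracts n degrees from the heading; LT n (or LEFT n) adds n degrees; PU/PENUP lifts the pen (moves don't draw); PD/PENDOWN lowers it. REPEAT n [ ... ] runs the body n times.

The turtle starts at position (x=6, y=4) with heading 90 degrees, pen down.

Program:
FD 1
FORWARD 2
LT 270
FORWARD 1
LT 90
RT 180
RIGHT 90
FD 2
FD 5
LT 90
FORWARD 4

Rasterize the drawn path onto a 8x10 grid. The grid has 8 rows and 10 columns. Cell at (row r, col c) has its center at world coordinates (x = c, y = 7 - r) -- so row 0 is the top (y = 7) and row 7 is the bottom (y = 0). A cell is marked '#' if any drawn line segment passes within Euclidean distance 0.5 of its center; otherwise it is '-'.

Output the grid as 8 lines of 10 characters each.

Segment 0: (6,4) -> (6,5)
Segment 1: (6,5) -> (6,7)
Segment 2: (6,7) -> (7,7)
Segment 3: (7,7) -> (5,7)
Segment 4: (5,7) -> (0,7)
Segment 5: (0,7) -> (-0,3)

Answer: ########--
#-----#---
#-----#---
#-----#---
#---------
----------
----------
----------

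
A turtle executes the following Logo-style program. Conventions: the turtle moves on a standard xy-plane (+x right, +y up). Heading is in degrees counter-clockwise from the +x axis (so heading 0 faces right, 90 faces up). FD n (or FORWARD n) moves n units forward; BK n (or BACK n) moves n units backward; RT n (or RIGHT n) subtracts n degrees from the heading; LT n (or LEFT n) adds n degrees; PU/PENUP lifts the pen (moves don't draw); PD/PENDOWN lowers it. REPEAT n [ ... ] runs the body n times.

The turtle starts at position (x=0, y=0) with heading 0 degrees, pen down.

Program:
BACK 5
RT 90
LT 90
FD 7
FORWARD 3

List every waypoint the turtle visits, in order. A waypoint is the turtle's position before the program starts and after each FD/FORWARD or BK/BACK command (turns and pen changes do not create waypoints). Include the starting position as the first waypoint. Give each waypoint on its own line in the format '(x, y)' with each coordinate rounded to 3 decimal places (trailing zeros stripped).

Answer: (0, 0)
(-5, 0)
(2, 0)
(5, 0)

Derivation:
Executing turtle program step by step:
Start: pos=(0,0), heading=0, pen down
BK 5: (0,0) -> (-5,0) [heading=0, draw]
RT 90: heading 0 -> 270
LT 90: heading 270 -> 0
FD 7: (-5,0) -> (2,0) [heading=0, draw]
FD 3: (2,0) -> (5,0) [heading=0, draw]
Final: pos=(5,0), heading=0, 3 segment(s) drawn
Waypoints (4 total):
(0, 0)
(-5, 0)
(2, 0)
(5, 0)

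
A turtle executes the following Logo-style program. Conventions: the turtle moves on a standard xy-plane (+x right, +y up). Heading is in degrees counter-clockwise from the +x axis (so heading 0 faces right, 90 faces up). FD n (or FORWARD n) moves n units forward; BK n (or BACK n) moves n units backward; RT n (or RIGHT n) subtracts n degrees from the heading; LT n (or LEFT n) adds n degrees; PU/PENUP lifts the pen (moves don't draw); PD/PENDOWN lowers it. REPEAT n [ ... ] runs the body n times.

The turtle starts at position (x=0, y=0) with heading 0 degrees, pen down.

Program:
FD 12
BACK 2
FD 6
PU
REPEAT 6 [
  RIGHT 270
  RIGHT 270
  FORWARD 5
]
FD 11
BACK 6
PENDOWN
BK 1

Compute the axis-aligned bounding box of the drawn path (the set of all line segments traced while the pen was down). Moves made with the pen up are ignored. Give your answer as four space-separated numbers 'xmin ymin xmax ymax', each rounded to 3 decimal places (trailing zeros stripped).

Executing turtle program step by step:
Start: pos=(0,0), heading=0, pen down
FD 12: (0,0) -> (12,0) [heading=0, draw]
BK 2: (12,0) -> (10,0) [heading=0, draw]
FD 6: (10,0) -> (16,0) [heading=0, draw]
PU: pen up
REPEAT 6 [
  -- iteration 1/6 --
  RT 270: heading 0 -> 90
  RT 270: heading 90 -> 180
  FD 5: (16,0) -> (11,0) [heading=180, move]
  -- iteration 2/6 --
  RT 270: heading 180 -> 270
  RT 270: heading 270 -> 0
  FD 5: (11,0) -> (16,0) [heading=0, move]
  -- iteration 3/6 --
  RT 270: heading 0 -> 90
  RT 270: heading 90 -> 180
  FD 5: (16,0) -> (11,0) [heading=180, move]
  -- iteration 4/6 --
  RT 270: heading 180 -> 270
  RT 270: heading 270 -> 0
  FD 5: (11,0) -> (16,0) [heading=0, move]
  -- iteration 5/6 --
  RT 270: heading 0 -> 90
  RT 270: heading 90 -> 180
  FD 5: (16,0) -> (11,0) [heading=180, move]
  -- iteration 6/6 --
  RT 270: heading 180 -> 270
  RT 270: heading 270 -> 0
  FD 5: (11,0) -> (16,0) [heading=0, move]
]
FD 11: (16,0) -> (27,0) [heading=0, move]
BK 6: (27,0) -> (21,0) [heading=0, move]
PD: pen down
BK 1: (21,0) -> (20,0) [heading=0, draw]
Final: pos=(20,0), heading=0, 4 segment(s) drawn

Segment endpoints: x in {0, 10, 12, 16, 20, 21}, y in {0, 0, 0}
xmin=0, ymin=0, xmax=21, ymax=0

Answer: 0 0 21 0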